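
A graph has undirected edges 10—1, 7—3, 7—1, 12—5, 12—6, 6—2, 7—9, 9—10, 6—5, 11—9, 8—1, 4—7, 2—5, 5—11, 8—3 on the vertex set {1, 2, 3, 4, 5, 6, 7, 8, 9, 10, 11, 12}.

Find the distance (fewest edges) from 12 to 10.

4

Distance 0: 12.
Distance 1: 5, 6.
Distance 2: 2, 11.
Distance 3: 9.
Distance 4: 7, 10 — contains 10.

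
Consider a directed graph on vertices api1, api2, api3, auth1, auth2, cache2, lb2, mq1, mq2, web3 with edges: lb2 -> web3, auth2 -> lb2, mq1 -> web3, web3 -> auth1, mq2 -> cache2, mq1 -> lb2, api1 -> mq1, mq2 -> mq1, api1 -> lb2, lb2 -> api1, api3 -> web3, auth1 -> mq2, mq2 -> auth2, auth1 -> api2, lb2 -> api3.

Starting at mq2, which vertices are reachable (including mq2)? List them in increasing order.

api1, api2, api3, auth1, auth2, cache2, lb2, mq1, mq2, web3

Start at mq2.
Its neighbours: auth2, cache2, mq1.
Then their neighbours: lb2, web3.
Then next layer: api1, api3, auth1.
Then next layer: api2.
Every vertex is now reached.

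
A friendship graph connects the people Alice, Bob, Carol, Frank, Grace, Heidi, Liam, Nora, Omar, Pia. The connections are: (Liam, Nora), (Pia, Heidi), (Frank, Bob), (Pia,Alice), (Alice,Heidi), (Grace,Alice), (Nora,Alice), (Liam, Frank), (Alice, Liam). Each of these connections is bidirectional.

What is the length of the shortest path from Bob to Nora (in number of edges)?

3

Distance 0: Bob.
Distance 1: Frank.
Distance 2: Liam.
Distance 3: Alice, Nora — contains Nora.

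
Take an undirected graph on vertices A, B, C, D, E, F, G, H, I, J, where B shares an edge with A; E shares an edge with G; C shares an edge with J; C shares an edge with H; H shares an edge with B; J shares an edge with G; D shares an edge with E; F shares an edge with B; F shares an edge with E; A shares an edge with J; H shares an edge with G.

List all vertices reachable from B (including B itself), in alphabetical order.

Start at B.
Its neighbours: A, F, H.
Then their neighbours: C, E, G, J.
Then next layer: D.
Nothing further is reachable.

A, B, C, D, E, F, G, H, J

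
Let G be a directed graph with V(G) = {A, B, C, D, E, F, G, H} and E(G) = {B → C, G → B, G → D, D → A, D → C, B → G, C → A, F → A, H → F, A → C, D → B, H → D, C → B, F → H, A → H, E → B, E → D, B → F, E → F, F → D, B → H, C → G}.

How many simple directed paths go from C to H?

14

C→A→H
C→B→F→A→H
C→B→F→D→A→H
C→B→F→H
C→B→G→D→A→H
C→B→H
C→G→B→F→A→H
C→G→B→F→D→A→H
C→G→B→F→H
C→G→B→H
C→G→D→A→H
C→G→D→B→F→A→H
C→G→D→B→F→H
C→G→D→B→H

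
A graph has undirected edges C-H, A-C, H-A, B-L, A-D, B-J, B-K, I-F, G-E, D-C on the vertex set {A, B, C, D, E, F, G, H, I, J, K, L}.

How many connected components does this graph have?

4

From A: component {A, C, D, H}.
From B: component {B, J, K, L}.
From E: component {E, G}.
From F: component {F, I}.
That's 4 components.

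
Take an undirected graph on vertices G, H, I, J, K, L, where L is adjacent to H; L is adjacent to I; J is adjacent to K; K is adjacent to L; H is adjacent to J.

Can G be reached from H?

Explore from H.
Distance 1: reach J, L.
Distance 2: reach I, K.
The search is exhausted without reaching G; it lies in a different component.

No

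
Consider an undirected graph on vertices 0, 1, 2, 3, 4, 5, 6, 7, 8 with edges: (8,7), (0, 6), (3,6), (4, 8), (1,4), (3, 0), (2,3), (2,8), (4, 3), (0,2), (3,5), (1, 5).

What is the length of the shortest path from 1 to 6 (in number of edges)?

3

Distance 0: 1.
Distance 1: 4, 5.
Distance 2: 3, 8.
Distance 3: 0, 2, 6, 7 — contains 6.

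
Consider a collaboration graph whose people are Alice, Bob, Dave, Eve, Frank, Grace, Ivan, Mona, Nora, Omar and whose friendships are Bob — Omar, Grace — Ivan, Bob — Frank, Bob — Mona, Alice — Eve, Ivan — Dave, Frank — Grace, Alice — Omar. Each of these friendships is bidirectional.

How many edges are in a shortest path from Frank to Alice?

Distance 0: Frank.
Distance 1: Bob, Grace.
Distance 2: Ivan, Mona, Omar.
Distance 3: Alice, Dave — contains Alice.

3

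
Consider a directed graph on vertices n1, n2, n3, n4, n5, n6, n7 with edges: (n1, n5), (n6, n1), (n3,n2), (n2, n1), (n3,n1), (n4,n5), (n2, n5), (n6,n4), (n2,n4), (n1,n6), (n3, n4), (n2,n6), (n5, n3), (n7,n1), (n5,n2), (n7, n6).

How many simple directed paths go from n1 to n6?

n1→n5→n2→n6
n1→n5→n3→n2→n6
n1→n6

3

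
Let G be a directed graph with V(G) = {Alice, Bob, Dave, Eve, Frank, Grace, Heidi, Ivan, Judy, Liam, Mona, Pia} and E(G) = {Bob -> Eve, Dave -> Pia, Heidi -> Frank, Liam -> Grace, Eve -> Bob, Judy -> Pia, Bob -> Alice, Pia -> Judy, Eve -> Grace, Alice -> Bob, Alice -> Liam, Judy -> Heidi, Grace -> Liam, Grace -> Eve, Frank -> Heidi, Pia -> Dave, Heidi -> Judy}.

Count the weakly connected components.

From Alice: component {Alice, Bob, Eve, Grace, Liam}.
From Dave: component {Dave, Frank, Heidi, Judy, Pia}.
From Ivan: component {Ivan}.
From Mona: component {Mona}.
That's 4 components.

4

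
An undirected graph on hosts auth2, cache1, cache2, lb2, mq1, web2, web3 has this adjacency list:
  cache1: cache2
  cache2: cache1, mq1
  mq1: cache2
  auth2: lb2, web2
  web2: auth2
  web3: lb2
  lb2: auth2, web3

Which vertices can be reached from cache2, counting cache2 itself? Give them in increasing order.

Start at cache2.
Its neighbours: cache1, mq1.
Nothing further is reachable.

cache1, cache2, mq1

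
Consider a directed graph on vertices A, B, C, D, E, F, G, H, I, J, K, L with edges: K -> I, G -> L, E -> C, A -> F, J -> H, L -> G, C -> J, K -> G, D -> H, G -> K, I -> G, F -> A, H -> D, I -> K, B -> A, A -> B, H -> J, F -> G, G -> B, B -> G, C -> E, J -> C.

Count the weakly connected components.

From A: component {A, B, F, G, I, K, L}.
From C: component {C, D, E, H, J}.
That's 2 components.

2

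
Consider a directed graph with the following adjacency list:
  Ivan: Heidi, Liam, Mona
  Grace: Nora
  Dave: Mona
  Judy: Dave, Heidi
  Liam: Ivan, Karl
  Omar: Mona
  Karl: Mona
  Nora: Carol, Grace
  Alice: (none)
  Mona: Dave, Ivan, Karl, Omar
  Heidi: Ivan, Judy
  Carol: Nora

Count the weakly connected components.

3

From Alice: component {Alice}.
From Carol: component {Carol, Grace, Nora}.
From Dave: component {Dave, Heidi, Ivan, Judy, Karl, Liam, Mona, Omar}.
That's 3 components.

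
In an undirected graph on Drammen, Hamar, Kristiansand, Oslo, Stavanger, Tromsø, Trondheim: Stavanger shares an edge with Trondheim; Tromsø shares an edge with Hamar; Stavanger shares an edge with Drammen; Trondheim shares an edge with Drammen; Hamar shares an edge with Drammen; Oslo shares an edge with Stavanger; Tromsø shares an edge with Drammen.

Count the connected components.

2

From Drammen: component {Drammen, Hamar, Oslo, Stavanger, Tromsø, Trondheim}.
From Kristiansand: component {Kristiansand}.
That's 2 components.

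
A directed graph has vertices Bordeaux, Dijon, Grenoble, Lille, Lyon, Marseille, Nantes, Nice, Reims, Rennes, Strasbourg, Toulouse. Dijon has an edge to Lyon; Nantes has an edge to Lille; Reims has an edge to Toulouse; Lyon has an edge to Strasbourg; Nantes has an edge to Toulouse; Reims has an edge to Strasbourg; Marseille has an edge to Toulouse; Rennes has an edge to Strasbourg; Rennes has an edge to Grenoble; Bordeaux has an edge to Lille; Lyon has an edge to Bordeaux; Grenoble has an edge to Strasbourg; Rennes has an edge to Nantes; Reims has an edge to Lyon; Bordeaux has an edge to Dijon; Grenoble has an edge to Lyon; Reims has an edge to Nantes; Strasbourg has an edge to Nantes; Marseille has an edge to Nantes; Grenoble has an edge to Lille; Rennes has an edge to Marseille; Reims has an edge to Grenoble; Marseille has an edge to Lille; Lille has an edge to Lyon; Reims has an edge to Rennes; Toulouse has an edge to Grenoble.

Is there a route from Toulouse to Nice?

No

Explore from Toulouse.
Distance 1: reach Grenoble.
Distance 2: reach Lille, Lyon, Strasbourg.
Distance 3: reach Bordeaux, Nantes.
Distance 4: reach Dijon.
The search from Toulouse is exhausted; no directed path reaches Nice.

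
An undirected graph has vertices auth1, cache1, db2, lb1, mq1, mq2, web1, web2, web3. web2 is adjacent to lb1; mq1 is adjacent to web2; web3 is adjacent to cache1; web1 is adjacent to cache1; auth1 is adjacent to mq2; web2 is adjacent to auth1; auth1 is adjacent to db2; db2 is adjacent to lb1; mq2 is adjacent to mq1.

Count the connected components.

From auth1: component {auth1, db2, lb1, mq1, mq2, web2}.
From cache1: component {cache1, web1, web3}.
That's 2 components.

2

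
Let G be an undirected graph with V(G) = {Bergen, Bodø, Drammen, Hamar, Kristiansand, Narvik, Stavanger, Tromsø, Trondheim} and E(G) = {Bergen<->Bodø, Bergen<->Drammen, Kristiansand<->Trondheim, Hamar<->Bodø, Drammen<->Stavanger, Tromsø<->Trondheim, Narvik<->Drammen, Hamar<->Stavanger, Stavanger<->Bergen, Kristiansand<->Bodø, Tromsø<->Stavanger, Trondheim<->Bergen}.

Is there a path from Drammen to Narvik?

Yes

Explore from Drammen.
Distance 1: reach Bergen, Narvik, Stavanger.
Found Narvik.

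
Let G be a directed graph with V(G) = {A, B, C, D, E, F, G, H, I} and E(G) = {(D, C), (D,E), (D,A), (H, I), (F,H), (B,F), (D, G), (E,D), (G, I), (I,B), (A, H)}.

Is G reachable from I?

No

Explore from I.
Distance 1: reach B.
Distance 2: reach F.
Distance 3: reach H.
The search from I is exhausted; no directed path reaches G.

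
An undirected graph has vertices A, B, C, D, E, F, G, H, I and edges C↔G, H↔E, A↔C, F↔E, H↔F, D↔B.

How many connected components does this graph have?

From A: component {A, C, G}.
From B: component {B, D}.
From E: component {E, F, H}.
From I: component {I}.
That's 4 components.

4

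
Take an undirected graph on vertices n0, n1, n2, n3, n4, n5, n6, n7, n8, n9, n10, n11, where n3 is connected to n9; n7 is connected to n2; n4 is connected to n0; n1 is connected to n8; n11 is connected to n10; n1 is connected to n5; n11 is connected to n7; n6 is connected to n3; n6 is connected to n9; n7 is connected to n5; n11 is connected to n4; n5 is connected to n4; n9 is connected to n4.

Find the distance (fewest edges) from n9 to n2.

Distance 0: n9.
Distance 1: n3, n4, n6.
Distance 2: n0, n5, n11.
Distance 3: n1, n7, n10.
Distance 4: n2, n8 — contains n2.

4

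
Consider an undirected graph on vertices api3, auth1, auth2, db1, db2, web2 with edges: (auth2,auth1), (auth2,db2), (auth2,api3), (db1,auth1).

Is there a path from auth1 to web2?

Explore from auth1.
Distance 1: reach auth2, db1.
Distance 2: reach api3, db2.
The search is exhausted without reaching web2; it lies in a different component.

No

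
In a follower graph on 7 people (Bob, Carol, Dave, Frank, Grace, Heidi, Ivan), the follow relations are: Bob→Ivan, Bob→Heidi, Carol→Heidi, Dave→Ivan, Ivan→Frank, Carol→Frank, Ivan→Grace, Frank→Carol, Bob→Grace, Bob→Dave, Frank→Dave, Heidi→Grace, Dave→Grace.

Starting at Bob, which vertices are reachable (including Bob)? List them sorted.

Bob, Carol, Dave, Frank, Grace, Heidi, Ivan

Start at Bob.
Its neighbours: Dave, Grace, Heidi, Ivan.
Then their neighbours: Frank.
Then next layer: Carol.
Every vertex is now reached.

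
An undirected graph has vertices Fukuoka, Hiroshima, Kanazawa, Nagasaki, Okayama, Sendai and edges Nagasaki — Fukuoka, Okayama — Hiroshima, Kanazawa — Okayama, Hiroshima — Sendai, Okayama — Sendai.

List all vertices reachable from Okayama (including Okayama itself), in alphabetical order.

Start at Okayama.
Its neighbours: Hiroshima, Kanazawa, Sendai.
Nothing further is reachable.

Hiroshima, Kanazawa, Okayama, Sendai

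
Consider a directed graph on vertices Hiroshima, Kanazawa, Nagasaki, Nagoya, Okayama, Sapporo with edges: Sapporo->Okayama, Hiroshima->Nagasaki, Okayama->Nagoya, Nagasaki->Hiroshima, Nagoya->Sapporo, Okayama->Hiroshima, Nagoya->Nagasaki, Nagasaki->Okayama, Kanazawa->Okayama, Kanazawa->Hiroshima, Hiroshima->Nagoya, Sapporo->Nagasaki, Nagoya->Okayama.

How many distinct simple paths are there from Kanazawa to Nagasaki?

8

Kanazawa→Hiroshima→Nagasaki
Kanazawa→Hiroshima→Nagoya→Nagasaki
Kanazawa→Hiroshima→Nagoya→Sapporo→Nagasaki
Kanazawa→Okayama→Hiroshima→Nagasaki
Kanazawa→Okayama→Hiroshima→Nagoya→Nagasaki
Kanazawa→Okayama→Hiroshima→Nagoya→Sapporo→Nagasaki
Kanazawa→Okayama→Nagoya→Nagasaki
Kanazawa→Okayama→Nagoya→Sapporo→Nagasaki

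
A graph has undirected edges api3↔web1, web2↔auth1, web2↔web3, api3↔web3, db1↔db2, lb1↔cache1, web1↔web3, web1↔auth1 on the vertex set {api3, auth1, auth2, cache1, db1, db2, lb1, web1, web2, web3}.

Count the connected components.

From api3: component {api3, auth1, web1, web2, web3}.
From auth2: component {auth2}.
From cache1: component {cache1, lb1}.
From db1: component {db1, db2}.
That's 4 components.

4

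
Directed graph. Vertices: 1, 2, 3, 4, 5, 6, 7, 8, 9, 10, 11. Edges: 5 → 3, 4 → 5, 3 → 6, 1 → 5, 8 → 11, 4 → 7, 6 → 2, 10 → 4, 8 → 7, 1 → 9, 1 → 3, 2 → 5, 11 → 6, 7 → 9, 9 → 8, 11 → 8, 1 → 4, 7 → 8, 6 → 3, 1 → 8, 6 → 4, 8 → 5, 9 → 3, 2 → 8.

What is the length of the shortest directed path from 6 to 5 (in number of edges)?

2

Distance 0: 6.
Distance 1: 2, 3, 4.
Distance 2: 5, 7, 8 — contains 5.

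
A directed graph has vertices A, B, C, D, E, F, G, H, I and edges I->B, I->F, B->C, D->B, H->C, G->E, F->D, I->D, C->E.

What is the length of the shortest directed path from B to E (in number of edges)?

Distance 0: B.
Distance 1: C.
Distance 2: E — contains E.

2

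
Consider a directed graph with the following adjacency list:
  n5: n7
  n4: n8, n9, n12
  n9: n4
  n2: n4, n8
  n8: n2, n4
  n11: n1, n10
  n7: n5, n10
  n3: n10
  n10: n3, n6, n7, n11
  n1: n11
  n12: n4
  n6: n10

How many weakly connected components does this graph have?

From n1: component {n1, n3, n5, n6, n7, n10, n11}.
From n2: component {n2, n4, n8, n9, n12}.
That's 2 components.

2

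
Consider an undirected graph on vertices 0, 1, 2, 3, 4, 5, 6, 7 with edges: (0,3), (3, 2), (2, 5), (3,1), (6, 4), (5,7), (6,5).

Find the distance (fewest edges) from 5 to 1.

Distance 0: 5.
Distance 1: 2, 6, 7.
Distance 2: 3, 4.
Distance 3: 0, 1 — contains 1.

3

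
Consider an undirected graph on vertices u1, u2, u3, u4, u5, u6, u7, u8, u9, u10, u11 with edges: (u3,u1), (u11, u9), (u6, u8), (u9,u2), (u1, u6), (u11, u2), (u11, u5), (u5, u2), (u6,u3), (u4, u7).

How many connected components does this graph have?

4

From u1: component {u1, u3, u6, u8}.
From u2: component {u2, u5, u9, u11}.
From u4: component {u4, u7}.
From u10: component {u10}.
That's 4 components.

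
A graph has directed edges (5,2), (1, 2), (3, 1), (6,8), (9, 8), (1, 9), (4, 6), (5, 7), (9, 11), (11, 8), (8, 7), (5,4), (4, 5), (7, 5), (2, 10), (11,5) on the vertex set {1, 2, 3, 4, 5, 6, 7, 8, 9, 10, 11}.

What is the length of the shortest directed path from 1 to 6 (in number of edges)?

Distance 0: 1.
Distance 1: 2, 9.
Distance 2: 8, 10, 11.
Distance 3: 5, 7.
Distance 4: 4.
Distance 5: 6 — contains 6.

5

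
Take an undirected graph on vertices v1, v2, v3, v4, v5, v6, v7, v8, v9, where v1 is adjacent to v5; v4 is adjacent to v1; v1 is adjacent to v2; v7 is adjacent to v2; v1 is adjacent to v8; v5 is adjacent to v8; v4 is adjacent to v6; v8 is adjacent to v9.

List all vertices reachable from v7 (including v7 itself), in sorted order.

Start at v7.
Its neighbours: v2.
Then their neighbours: v1.
Then next layer: v4, v5, v8.
Then next layer: v6, v9.
Nothing further is reachable.

v1, v2, v4, v5, v6, v7, v8, v9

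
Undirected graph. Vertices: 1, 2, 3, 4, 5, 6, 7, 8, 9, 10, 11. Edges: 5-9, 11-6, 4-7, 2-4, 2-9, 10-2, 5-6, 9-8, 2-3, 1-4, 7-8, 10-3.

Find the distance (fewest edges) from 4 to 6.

Distance 0: 4.
Distance 1: 1, 2, 7.
Distance 2: 3, 8, 9, 10.
Distance 3: 5.
Distance 4: 6 — contains 6.

4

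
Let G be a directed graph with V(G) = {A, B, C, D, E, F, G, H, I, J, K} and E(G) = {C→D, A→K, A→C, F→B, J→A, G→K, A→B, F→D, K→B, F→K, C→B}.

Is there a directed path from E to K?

E has no outgoing edges, so nothing is reachable from it.

No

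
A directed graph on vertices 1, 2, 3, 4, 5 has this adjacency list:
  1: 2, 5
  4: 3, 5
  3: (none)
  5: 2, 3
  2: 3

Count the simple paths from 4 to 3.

4→3
4→5→2→3
4→5→3

3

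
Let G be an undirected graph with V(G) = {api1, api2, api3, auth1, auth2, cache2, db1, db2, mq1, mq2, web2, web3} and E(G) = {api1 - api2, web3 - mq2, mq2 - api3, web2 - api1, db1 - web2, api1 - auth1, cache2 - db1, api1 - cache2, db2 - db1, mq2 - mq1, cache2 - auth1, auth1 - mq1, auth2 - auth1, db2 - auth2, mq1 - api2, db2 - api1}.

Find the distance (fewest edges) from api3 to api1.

4

Distance 0: api3.
Distance 1: mq2.
Distance 2: mq1, web3.
Distance 3: api2, auth1.
Distance 4: api1, auth2, cache2 — contains api1.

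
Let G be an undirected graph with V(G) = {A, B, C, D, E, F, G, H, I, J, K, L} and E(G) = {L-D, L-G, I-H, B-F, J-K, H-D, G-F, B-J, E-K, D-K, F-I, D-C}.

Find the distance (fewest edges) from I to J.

3

Distance 0: I.
Distance 1: F, H.
Distance 2: B, D, G.
Distance 3: C, J, K, L — contains J.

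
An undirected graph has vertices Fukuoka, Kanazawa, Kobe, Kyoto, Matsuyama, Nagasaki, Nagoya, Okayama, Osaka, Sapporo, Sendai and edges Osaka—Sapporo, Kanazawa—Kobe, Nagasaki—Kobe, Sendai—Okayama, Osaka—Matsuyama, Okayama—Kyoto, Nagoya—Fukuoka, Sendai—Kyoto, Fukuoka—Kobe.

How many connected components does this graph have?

From Fukuoka: component {Fukuoka, Kanazawa, Kobe, Nagasaki, Nagoya}.
From Kyoto: component {Kyoto, Okayama, Sendai}.
From Matsuyama: component {Matsuyama, Osaka, Sapporo}.
That's 3 components.

3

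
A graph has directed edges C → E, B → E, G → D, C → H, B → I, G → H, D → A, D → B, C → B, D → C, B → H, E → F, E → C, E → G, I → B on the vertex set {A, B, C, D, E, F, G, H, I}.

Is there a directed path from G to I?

Yes

Explore from G.
Distance 1: reach D, H.
Distance 2: reach A, B, C.
Distance 3: reach E, I.
Found I.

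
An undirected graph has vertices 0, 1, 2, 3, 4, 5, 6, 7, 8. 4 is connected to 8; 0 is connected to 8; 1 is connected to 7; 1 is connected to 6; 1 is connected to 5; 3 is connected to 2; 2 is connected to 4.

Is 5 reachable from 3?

Explore from 3.
Distance 1: reach 2.
Distance 2: reach 4.
Distance 3: reach 8.
Distance 4: reach 0.
The search is exhausted without reaching 5; it lies in a different component.

No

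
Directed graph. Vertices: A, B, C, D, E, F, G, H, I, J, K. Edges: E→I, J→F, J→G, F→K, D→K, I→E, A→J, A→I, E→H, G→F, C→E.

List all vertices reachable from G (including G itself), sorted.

F, G, K

Start at G.
Its neighbours: F.
Then their neighbours: K.
Nothing further is reachable.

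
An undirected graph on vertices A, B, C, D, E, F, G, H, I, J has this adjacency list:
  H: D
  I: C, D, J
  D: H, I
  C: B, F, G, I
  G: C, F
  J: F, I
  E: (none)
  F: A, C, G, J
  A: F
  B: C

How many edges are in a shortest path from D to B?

Distance 0: D.
Distance 1: H, I.
Distance 2: C, J.
Distance 3: B, F, G — contains B.

3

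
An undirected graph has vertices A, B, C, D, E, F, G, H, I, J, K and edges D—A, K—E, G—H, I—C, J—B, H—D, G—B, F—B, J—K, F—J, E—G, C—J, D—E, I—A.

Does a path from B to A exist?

Yes

Explore from B.
Distance 1: reach F, G, J.
Distance 2: reach C, E, H, K.
Distance 3: reach D, I.
Distance 4: reach A.
Found A.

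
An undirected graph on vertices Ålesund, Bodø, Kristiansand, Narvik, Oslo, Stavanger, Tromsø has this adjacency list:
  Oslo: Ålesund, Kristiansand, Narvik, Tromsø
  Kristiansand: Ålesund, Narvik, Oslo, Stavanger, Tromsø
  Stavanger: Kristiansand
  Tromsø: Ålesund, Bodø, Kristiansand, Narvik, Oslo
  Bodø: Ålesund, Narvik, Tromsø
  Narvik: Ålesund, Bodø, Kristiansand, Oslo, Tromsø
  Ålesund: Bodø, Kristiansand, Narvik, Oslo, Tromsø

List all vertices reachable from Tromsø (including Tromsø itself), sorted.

Ålesund, Bodø, Kristiansand, Narvik, Oslo, Stavanger, Tromsø

Start at Tromsø.
Its neighbours: Ålesund, Bodø, Kristiansand, Narvik, Oslo.
Then their neighbours: Stavanger.
Every vertex is now reached.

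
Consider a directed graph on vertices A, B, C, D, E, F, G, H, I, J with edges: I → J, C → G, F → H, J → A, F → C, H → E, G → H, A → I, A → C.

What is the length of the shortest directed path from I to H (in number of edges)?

5

Distance 0: I.
Distance 1: J.
Distance 2: A.
Distance 3: C.
Distance 4: G.
Distance 5: H — contains H.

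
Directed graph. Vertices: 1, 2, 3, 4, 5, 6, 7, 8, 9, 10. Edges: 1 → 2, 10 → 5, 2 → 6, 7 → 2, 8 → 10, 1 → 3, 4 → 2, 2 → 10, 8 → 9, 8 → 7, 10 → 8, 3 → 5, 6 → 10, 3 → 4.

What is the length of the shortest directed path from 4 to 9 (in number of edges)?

4

Distance 0: 4.
Distance 1: 2.
Distance 2: 6, 10.
Distance 3: 5, 8.
Distance 4: 7, 9 — contains 9.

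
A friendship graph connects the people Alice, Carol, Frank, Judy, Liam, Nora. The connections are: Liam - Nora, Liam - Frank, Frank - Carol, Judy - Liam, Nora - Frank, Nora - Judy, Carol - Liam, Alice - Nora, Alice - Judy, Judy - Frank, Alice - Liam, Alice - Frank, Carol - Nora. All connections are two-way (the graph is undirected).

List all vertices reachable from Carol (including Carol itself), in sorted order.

Start at Carol.
Its neighbours: Frank, Liam, Nora.
Then their neighbours: Alice, Judy.
Every vertex is now reached.

Alice, Carol, Frank, Judy, Liam, Nora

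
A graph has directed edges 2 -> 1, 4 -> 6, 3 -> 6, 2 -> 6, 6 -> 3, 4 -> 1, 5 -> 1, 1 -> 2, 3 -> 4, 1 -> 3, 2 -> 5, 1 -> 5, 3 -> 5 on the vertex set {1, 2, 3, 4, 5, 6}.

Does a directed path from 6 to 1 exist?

Explore from 6.
Distance 1: reach 3.
Distance 2: reach 4, 5.
Distance 3: reach 1.
Found 1.

Yes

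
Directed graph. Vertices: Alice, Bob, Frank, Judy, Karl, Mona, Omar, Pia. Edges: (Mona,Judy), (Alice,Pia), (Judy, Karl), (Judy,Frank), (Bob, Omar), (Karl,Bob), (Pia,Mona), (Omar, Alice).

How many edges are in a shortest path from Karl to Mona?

Distance 0: Karl.
Distance 1: Bob.
Distance 2: Omar.
Distance 3: Alice.
Distance 4: Pia.
Distance 5: Mona — contains Mona.

5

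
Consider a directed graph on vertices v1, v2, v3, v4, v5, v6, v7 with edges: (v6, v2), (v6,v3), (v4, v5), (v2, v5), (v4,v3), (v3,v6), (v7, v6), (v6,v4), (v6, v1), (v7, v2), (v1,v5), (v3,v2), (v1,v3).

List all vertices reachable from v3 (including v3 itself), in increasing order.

Start at v3.
Its neighbours: v2, v6.
Then their neighbours: v1, v4, v5.
Nothing further is reachable.

v1, v2, v3, v4, v5, v6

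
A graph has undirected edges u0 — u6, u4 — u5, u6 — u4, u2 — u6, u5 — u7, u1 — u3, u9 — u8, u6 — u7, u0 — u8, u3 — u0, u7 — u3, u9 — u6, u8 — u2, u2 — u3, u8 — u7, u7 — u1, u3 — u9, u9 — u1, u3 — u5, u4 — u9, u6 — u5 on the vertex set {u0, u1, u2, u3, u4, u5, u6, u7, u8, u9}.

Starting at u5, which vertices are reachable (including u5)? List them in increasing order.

Start at u5.
Its neighbours: u3, u4, u6, u7.
Then their neighbours: u0, u1, u2, u8, u9.
Every vertex is now reached.

u0, u1, u2, u3, u4, u5, u6, u7, u8, u9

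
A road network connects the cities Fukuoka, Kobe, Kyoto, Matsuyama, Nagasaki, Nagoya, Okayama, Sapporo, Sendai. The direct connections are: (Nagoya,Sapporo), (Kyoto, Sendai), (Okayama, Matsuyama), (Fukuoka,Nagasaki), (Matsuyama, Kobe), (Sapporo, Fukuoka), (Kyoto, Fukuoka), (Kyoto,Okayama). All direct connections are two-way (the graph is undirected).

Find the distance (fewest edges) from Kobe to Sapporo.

Distance 0: Kobe.
Distance 1: Matsuyama.
Distance 2: Okayama.
Distance 3: Kyoto.
Distance 4: Fukuoka, Sendai.
Distance 5: Nagasaki, Sapporo — contains Sapporo.

5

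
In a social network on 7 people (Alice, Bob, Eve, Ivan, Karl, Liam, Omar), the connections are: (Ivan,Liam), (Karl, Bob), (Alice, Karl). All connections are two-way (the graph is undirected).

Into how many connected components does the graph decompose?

4

From Alice: component {Alice, Bob, Karl}.
From Eve: component {Eve}.
From Ivan: component {Ivan, Liam}.
From Omar: component {Omar}.
That's 4 components.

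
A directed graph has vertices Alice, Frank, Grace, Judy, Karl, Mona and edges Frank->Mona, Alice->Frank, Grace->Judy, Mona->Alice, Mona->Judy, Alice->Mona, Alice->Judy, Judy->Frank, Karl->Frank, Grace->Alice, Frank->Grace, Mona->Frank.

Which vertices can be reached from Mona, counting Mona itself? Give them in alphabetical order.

Alice, Frank, Grace, Judy, Mona

Start at Mona.
Its neighbours: Alice, Frank, Judy.
Then their neighbours: Grace.
Nothing further is reachable.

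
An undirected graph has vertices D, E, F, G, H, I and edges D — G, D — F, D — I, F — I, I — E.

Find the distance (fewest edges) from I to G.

2

Distance 0: I.
Distance 1: D, E, F.
Distance 2: G — contains G.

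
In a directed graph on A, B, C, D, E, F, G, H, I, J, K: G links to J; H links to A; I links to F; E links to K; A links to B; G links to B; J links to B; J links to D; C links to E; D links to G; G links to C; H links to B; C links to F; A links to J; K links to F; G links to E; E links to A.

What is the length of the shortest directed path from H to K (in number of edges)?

Distance 0: H.
Distance 1: A, B.
Distance 2: J.
Distance 3: D.
Distance 4: G.
Distance 5: C, E.
Distance 6: F, K — contains K.

6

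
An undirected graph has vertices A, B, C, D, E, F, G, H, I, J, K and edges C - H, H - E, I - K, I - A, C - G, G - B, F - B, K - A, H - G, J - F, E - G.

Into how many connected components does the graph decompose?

3

From A: component {A, I, K}.
From B: component {B, C, E, F, G, H, J}.
From D: component {D}.
That's 3 components.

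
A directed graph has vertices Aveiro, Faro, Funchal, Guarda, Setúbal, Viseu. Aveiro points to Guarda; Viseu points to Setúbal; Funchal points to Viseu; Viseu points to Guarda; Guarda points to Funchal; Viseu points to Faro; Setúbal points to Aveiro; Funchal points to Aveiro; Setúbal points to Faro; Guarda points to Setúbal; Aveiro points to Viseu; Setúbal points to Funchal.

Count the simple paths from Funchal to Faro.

7

Funchal→Aveiro→Guarda→Setúbal→Faro
Funchal→Aveiro→Viseu→Faro
Funchal→Aveiro→Viseu→Guarda→Setúbal→Faro
Funchal→Aveiro→Viseu→Setúbal→Faro
Funchal→Viseu→Faro
Funchal→Viseu→Guarda→Setúbal→Faro
Funchal→Viseu→Setúbal→Faro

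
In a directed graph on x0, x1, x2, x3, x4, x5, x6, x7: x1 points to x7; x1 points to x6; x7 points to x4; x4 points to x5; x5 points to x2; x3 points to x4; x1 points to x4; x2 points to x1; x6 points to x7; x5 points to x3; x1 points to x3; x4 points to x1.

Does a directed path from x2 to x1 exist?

Yes

Explore from x2.
Distance 1: reach x1.
Found x1.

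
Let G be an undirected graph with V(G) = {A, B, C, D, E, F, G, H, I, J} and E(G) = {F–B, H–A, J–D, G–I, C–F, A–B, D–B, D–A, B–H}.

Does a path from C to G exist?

Explore from C.
Distance 1: reach F.
Distance 2: reach B.
Distance 3: reach A, D, H.
Distance 4: reach J.
The search is exhausted without reaching G; it lies in a different component.

No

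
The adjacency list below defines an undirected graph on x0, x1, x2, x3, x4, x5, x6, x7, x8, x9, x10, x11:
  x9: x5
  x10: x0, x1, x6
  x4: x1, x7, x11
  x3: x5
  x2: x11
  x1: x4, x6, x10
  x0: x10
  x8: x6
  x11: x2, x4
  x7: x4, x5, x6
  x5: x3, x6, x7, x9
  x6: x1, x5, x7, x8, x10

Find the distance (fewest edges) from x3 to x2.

Distance 0: x3.
Distance 1: x5.
Distance 2: x6, x7, x9.
Distance 3: x1, x4, x8, x10.
Distance 4: x0, x11.
Distance 5: x2 — contains x2.

5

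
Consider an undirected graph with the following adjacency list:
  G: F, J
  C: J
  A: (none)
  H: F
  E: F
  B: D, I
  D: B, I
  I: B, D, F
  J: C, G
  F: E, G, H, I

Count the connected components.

From A: component {A}.
From B: component {B, C, D, E, F, G, H, I, J}.
That's 2 components.

2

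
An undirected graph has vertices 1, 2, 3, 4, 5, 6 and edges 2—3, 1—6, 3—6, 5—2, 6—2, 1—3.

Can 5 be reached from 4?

4 has no edges, so nothing is reachable from it.

No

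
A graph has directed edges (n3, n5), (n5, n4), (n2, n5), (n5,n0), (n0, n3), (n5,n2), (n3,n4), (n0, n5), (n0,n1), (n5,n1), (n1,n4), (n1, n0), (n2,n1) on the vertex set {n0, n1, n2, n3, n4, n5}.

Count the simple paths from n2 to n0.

3

n2→n1→n0
n2→n5→n0
n2→n5→n1→n0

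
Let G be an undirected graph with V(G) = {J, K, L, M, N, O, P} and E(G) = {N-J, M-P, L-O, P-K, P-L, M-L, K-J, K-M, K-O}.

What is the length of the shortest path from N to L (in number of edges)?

4

Distance 0: N.
Distance 1: J.
Distance 2: K.
Distance 3: M, O, P.
Distance 4: L — contains L.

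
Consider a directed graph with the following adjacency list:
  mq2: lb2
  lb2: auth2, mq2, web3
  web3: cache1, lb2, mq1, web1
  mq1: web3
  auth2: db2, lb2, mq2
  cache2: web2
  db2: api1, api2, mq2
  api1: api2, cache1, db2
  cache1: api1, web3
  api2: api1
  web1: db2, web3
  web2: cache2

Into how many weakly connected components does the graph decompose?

2

From api1: component {api1, api2, auth2, cache1, db2, lb2, mq1, mq2, web1, web3}.
From cache2: component {cache2, web2}.
That's 2 components.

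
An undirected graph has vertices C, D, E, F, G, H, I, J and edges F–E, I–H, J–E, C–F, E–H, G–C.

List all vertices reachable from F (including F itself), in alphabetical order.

C, E, F, G, H, I, J

Start at F.
Its neighbours: C, E.
Then their neighbours: G, H, J.
Then next layer: I.
Nothing further is reachable.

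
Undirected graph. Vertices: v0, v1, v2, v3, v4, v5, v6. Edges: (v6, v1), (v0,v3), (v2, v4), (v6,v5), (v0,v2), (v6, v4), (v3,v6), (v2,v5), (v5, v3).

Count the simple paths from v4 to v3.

v4–v2–v0–v3
v4–v2–v5–v3
v4–v2–v5–v6–v3
v4–v6–v3
v4–v6–v5–v2–v0–v3
v4–v6–v5–v3

6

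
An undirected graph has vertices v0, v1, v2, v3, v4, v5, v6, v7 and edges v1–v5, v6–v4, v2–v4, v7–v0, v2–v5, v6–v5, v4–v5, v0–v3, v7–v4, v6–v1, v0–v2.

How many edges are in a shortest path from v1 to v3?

4

Distance 0: v1.
Distance 1: v5, v6.
Distance 2: v2, v4.
Distance 3: v0, v7.
Distance 4: v3 — contains v3.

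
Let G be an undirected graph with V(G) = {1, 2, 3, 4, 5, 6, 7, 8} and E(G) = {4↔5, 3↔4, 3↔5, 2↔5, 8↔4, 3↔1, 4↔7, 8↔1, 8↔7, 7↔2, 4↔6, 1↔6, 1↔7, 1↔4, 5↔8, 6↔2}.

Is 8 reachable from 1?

Yes

Explore from 1.
Distance 1: reach 3, 4, 6, 7, 8.
Found 8.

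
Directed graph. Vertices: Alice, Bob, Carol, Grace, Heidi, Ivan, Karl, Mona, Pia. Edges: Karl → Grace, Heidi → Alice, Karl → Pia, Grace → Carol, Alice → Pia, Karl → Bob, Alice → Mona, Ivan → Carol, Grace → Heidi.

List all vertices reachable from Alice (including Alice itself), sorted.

Alice, Mona, Pia

Start at Alice.
Its neighbours: Mona, Pia.
Nothing further is reachable.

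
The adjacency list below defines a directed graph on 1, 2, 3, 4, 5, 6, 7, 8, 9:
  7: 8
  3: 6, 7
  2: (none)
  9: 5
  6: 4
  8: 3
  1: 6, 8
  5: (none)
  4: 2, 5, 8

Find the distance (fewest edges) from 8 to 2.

4

Distance 0: 8.
Distance 1: 3.
Distance 2: 6, 7.
Distance 3: 4.
Distance 4: 2, 5 — contains 2.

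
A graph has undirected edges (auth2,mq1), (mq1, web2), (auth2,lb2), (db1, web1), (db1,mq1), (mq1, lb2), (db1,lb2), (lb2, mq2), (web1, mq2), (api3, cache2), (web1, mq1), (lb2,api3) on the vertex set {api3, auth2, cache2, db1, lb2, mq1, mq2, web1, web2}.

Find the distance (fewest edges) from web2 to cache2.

Distance 0: web2.
Distance 1: mq1.
Distance 2: auth2, db1, lb2, web1.
Distance 3: api3, mq2.
Distance 4: cache2 — contains cache2.

4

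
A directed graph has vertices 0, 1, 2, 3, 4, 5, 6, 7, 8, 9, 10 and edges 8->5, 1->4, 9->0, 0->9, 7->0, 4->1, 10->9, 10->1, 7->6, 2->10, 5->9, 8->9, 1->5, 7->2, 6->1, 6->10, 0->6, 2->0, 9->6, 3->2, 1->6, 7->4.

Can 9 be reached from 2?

Yes

Explore from 2.
Distance 1: reach 0, 10.
Distance 2: reach 1, 6, 9.
Found 9.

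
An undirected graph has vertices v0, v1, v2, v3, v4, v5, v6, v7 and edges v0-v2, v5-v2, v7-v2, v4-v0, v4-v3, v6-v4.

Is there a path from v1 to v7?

No

v1 has no edges, so nothing is reachable from it.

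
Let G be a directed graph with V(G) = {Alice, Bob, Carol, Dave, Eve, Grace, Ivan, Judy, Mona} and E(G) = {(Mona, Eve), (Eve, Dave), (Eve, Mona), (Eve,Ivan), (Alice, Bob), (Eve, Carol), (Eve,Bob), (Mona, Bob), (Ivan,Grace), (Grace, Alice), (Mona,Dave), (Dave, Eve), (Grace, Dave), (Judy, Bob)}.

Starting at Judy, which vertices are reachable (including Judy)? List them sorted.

Bob, Judy

Start at Judy.
Its neighbours: Bob.
Nothing further is reachable.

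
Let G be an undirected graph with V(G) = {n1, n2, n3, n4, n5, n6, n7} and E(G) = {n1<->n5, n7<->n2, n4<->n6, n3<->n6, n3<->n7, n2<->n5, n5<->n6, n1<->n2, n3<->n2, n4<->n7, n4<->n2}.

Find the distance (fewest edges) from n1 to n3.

2

Distance 0: n1.
Distance 1: n2, n5.
Distance 2: n3, n4, n6, n7 — contains n3.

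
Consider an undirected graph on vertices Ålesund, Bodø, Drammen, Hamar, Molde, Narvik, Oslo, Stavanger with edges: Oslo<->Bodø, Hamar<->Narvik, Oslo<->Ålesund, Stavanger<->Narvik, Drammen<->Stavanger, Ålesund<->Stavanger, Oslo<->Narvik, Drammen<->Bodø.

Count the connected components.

From Ålesund: component {Ålesund, Bodø, Drammen, Hamar, Narvik, Oslo, Stavanger}.
From Molde: component {Molde}.
That's 2 components.

2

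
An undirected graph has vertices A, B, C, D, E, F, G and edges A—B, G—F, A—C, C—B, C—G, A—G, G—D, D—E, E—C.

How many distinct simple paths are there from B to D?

7

B–A–C–E–D
B–A–C–G–D
B–A–G–C–E–D
B–A–G–D
B–C–A–G–D
B–C–E–D
B–C–G–D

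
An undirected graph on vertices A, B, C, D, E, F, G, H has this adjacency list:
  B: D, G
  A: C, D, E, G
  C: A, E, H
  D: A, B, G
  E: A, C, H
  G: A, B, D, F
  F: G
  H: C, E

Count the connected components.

1

From A: component {A, B, C, D, E, F, G, H}.
That's 1 component.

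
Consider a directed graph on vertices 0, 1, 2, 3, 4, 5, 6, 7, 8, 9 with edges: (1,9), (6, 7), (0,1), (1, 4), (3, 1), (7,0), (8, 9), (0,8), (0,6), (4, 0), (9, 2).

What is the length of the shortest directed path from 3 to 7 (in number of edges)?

Distance 0: 3.
Distance 1: 1.
Distance 2: 4, 9.
Distance 3: 0, 2.
Distance 4: 6, 8.
Distance 5: 7 — contains 7.

5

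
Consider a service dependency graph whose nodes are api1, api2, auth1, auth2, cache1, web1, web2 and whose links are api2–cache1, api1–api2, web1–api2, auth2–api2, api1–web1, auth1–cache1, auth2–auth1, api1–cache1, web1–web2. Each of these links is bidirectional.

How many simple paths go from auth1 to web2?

7

auth1–auth2–api2–api1–web1–web2
auth1–auth2–api2–cache1–api1–web1–web2
auth1–auth2–api2–web1–web2
auth1–cache1–api1–api2–web1–web2
auth1–cache1–api1–web1–web2
auth1–cache1–api2–api1–web1–web2
auth1–cache1–api2–web1–web2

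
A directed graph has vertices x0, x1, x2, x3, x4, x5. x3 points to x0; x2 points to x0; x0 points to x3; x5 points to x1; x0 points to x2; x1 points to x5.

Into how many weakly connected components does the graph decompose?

3

From x0: component {x0, x2, x3}.
From x1: component {x1, x5}.
From x4: component {x4}.
That's 3 components.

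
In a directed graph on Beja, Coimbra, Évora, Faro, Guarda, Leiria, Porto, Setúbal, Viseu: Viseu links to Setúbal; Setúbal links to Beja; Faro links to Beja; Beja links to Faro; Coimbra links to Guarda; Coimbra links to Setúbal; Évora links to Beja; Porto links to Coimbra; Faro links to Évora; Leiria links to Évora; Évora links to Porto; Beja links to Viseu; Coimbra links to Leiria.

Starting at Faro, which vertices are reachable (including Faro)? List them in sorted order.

Beja, Coimbra, Évora, Faro, Guarda, Leiria, Porto, Setúbal, Viseu

Start at Faro.
Its neighbours: Beja, Évora.
Then their neighbours: Porto, Viseu.
Then next layer: Coimbra, Setúbal.
Then next layer: Guarda, Leiria.
Every vertex is now reached.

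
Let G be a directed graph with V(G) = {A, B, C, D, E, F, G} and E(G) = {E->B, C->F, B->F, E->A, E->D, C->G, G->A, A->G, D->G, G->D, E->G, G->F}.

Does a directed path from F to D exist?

F has no outgoing edges, so nothing is reachable from it.

No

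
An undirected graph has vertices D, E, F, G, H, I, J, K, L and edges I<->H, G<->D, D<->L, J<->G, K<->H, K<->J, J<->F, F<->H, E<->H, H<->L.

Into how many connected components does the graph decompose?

1

From D: component {D, E, F, G, H, I, J, K, L}.
That's 1 component.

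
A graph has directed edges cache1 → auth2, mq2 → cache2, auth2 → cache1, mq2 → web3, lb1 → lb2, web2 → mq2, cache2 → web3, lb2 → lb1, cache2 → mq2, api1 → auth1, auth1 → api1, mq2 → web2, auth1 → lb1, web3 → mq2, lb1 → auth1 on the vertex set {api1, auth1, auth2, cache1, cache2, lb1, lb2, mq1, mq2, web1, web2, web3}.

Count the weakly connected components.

5

From api1: component {api1, auth1, lb1, lb2}.
From auth2: component {auth2, cache1}.
From cache2: component {cache2, mq2, web2, web3}.
From mq1: component {mq1}.
From web1: component {web1}.
That's 5 components.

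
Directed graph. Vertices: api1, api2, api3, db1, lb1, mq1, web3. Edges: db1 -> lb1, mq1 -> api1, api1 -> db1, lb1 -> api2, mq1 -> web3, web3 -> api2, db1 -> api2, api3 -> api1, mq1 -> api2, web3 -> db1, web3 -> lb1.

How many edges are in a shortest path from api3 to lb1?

Distance 0: api3.
Distance 1: api1.
Distance 2: db1.
Distance 3: api2, lb1 — contains lb1.

3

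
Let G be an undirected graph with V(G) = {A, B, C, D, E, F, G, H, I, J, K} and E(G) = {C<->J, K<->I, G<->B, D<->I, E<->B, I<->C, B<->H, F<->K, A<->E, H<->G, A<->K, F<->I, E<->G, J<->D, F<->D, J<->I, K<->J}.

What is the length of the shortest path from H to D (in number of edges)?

6

Distance 0: H.
Distance 1: B, G.
Distance 2: E.
Distance 3: A.
Distance 4: K.
Distance 5: F, I, J.
Distance 6: C, D — contains D.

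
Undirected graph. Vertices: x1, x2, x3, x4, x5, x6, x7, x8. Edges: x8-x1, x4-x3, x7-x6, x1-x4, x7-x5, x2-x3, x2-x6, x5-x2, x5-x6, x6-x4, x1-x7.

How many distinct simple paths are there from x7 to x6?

x7–x1–x4–x3–x2–x5–x6
x7–x1–x4–x3–x2–x6
x7–x1–x4–x6
x7–x5–x2–x3–x4–x6
x7–x5–x2–x6
x7–x5–x6
x7–x6

7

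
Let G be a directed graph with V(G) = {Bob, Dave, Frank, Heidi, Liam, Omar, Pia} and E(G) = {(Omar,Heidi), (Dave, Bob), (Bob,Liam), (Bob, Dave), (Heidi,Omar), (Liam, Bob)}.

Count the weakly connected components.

From Bob: component {Bob, Dave, Liam}.
From Frank: component {Frank}.
From Heidi: component {Heidi, Omar}.
From Pia: component {Pia}.
That's 4 components.

4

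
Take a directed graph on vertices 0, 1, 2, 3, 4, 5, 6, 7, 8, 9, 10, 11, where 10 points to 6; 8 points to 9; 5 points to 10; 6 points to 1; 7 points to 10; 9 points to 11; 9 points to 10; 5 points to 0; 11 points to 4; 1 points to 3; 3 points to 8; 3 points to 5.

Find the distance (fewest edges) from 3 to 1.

4

Distance 0: 3.
Distance 1: 5, 8.
Distance 2: 0, 9, 10.
Distance 3: 6, 11.
Distance 4: 1, 4 — contains 1.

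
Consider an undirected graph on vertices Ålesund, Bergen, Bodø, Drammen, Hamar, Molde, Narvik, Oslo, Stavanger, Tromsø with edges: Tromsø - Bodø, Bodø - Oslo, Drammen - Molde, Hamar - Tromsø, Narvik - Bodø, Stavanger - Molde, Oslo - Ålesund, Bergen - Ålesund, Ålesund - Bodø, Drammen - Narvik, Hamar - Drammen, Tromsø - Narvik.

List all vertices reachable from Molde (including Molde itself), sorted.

Start at Molde.
Its neighbours: Drammen, Stavanger.
Then their neighbours: Hamar, Narvik.
Then next layer: Bodø, Tromsø.
Then next layer: Ålesund, Oslo.
Then next layer: Bergen.
Every vertex is now reached.

Ålesund, Bergen, Bodø, Drammen, Hamar, Molde, Narvik, Oslo, Stavanger, Tromsø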